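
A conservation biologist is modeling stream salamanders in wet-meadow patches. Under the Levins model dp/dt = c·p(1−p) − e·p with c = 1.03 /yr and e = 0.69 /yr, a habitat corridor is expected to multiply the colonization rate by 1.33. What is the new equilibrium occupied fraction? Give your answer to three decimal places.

Before: p* = 1 − 0.69/1.03 = 0.3301.
After the change, c = 1.3699, e = 0.69, so p* = 1 − 0.69/1.3699 = 0.4963.

0.496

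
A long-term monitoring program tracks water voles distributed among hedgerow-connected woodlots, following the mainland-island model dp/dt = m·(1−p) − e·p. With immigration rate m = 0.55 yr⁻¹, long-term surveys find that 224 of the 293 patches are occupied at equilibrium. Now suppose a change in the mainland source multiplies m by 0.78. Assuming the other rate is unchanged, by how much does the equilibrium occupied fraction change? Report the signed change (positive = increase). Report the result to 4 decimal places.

Observed p* = 224/293 = 0.76451.
Balance m(1−p*) = e·p* gives e = m(1−p*)/p* = 0.55×0.23549/0.76451 = 0.16942.
New p* = m/(m+e) = 0.42900/(0.42900+0.16942) = 0.71689.
Δp* = 0.71689 − 0.76451 = -0.04762.

-0.0476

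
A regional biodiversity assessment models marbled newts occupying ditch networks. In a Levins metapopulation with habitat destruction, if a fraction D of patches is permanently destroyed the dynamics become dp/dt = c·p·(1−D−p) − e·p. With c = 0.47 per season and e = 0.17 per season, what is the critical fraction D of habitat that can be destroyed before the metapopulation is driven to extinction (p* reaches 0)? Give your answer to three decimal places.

The nontrivial equilibrium is p* = (1−D) − e/c; extinction occurs when this hits zero.
So D_crit = 1 − e/c = 1 − 0.17/0.47 = 1 − 0.3617 = 0.6383.
Note this equals the original equilibrium occupancy — the Levins extinction-debt result.

0.638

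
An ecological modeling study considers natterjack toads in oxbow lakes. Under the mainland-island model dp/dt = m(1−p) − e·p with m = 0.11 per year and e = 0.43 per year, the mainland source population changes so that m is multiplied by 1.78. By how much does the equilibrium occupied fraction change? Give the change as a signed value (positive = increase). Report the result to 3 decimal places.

Before: p* = 0.11/(0.11+0.43) = 0.2037.
After: m = 0.1958, e = 0.43; p* = 0.1958/0.6258 = 0.3129.
Δp* = 0.3129 − 0.2037 = +0.1092.

0.109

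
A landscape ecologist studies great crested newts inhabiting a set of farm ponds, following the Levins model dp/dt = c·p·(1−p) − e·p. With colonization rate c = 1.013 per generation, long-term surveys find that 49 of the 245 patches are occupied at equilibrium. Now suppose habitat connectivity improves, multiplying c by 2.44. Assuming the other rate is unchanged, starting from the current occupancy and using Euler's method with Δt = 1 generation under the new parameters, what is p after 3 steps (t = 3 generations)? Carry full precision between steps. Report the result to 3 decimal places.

Observed p* = 49/245 = 0.20000.
Balance c(1−p*) = e gives e = 1.013×(1 − 0.20000) = 0.81040.
Starting from p₀ = 0.20000; update p ← p + (dp/dt)·Δt with the new parameters.
t = 1: p = 0.20000 + (+0.23340) = 0.43340
t = 2: p = 0.43340 + (+0.25574) = 0.68914
t = 3: p = 0.68914 + (-0.02897) = 0.66017

0.660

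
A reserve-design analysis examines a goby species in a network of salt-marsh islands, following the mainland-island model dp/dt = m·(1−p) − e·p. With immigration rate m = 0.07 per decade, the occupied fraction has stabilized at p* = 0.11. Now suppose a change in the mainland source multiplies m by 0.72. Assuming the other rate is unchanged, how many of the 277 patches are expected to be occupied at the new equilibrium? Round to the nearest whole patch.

Balance m(1−p*) = e·p* gives e = m(1−p*)/p* = 0.07×0.89000/0.11000 = 0.56636.
New p* = m/(m+e) = 0.05040/(0.05040+0.56636) = 0.08172.
Expected occupied = 277 × 0.08172 = 22.64 ≈ 23.

23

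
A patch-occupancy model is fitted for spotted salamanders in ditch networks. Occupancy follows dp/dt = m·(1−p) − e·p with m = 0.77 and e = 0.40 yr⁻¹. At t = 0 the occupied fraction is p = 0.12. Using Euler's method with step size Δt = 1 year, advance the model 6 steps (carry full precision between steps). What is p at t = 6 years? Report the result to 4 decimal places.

0.6581

Update rule: p ← p + [m·(1−p) − e·p]·Δt with Δt = 1.
step 1: Δp = +0.62960, p = 0.74960
step 2: Δp = -0.10703, p = 0.64257
step 3: Δp = +0.01820, p = 0.66076
step 4: Δp = -0.00309, p = 0.65767
step 5: Δp = +0.00053, p = 0.65820
step 6: Δp = -0.00009, p = 0.65811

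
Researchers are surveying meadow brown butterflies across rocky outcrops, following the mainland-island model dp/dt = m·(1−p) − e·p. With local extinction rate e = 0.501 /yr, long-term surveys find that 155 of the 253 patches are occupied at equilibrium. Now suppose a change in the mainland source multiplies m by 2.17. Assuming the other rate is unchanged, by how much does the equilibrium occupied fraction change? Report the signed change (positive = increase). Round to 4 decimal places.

Observed p* = 155/253 = 0.61265.
Balance m(1−p*) = e·p* gives m = e·p*/(1−p*) = 0.501×0.61265/0.38735 = 0.79240.
New p* = m/(m+e) = 1.71951/(1.71951+0.50100) = 0.77438.
Δp* = 0.77438 − 0.61265 = +0.16173.

0.1617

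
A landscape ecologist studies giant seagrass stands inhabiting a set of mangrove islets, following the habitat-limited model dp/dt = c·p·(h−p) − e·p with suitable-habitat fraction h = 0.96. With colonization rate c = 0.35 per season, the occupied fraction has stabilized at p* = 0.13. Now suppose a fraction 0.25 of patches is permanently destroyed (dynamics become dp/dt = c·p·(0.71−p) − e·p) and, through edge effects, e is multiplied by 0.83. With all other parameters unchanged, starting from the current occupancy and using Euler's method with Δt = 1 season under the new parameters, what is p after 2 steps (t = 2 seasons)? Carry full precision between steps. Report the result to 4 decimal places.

0.1205

Balance c(h−p*) = e gives e = 0.35×(0.96 − 0.13000) = 0.29050.
Starting from p₀ = 0.13000; update p ← p + (dp/dt)·Δt with the new parameters.
p: 0.13000 → 0.12505  (Δp = -0.00495)
p: 0.12505 → 0.12050  (Δp = -0.00455)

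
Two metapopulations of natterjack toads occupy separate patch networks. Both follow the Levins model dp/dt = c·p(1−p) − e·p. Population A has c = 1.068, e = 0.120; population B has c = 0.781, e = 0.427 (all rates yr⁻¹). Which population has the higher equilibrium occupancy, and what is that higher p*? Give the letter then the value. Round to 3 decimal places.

A, 0.888

A: p*_A = 1 − 0.120/1.068 = 0.8876.
B: p*_B = 1 − 0.427/0.781 = 0.4533.
A is higher at 0.8876.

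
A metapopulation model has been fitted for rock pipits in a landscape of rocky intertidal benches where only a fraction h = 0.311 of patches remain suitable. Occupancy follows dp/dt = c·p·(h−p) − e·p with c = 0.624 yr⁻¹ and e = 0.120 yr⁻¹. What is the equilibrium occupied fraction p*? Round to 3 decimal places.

Setting dp/dt = 0 and dividing by p* gives c·(h−p*) = e.
So p* = h − e/c = 0.311 − 0.120/0.624 = 0.311 − 0.1923 = 0.1187.

0.119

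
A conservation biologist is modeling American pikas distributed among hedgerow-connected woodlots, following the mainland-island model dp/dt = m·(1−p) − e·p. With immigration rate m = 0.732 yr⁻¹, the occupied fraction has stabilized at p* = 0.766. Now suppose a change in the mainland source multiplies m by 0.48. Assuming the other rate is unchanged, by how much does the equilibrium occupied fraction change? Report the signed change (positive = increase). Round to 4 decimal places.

Balance m(1−p*) = e·p* gives e = m(1−p*)/p* = 0.732×0.23400/0.76600 = 0.22361.
New p* = m/(m+e) = 0.35136/(0.35136+0.22361) = 0.61109.
Δp* = 0.61109 − 0.76600 = -0.15491.

-0.1549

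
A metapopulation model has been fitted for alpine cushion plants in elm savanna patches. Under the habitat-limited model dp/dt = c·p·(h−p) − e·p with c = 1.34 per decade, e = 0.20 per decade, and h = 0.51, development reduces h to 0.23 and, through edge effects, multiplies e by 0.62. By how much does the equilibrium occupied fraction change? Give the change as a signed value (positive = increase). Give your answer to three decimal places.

-0.223

Before: p* = h − e/c = 0.51 − 0.20/1.34 = 0.51 − 0.1493 = 0.3607.
After: c = 1.34, e = 0.124, h = 0.23; p* = 0.23 − 0.124/1.34 = 0.1375.
Δp* = 0.1375 − 0.3607 = -0.2233.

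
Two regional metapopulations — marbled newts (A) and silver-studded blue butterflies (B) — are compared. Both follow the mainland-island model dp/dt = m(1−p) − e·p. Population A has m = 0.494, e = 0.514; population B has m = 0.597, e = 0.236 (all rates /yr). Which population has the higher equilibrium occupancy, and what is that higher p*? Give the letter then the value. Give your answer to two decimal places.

B, 0.72

A: p*_A = m/(m+e) = 0.494/1.0080 = 0.4901.
B: p*_B = 0.597/0.8330 = 0.7167.
B is higher at 0.7167.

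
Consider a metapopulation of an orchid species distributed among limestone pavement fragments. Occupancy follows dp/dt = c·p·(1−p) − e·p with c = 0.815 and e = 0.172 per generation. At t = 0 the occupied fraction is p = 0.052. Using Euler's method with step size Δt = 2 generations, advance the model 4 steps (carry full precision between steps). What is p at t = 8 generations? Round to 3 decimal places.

0.703

Update rule: p ← p + [c·p·(1−p) − e·p]·Δt with Δt = 2.
t = 2: p = 0.05200 + (+0.06246) = 0.11446
t = 4: p = 0.11446 + (+0.12584) = 0.24031
t = 6: p = 0.24031 + (+0.21491) = 0.45522
t = 8: p = 0.45522 + (+0.24764) = 0.70285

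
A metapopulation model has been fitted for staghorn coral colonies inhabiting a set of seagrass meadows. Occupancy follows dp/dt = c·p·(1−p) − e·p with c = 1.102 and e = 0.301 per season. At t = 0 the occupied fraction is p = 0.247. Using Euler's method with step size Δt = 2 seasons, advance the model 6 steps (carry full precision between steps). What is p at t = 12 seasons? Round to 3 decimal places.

0.730

Update rule: p ← p + [c·p·(1−p) − e·p]·Δt with Δt = 2.
p: 0.24700 → 0.50823  (Δp = +0.26123)
p: 0.50823 → 0.75313  (Δp = +0.24490)
p: 0.75313 → 0.70953  (Δp = -0.04360)
p: 0.70953 → 0.73663  (Δp = +0.02710)
p: 0.73663 → 0.72077  (Δp = -0.01587)
p: 0.72077 → 0.73045  (Δp = +0.00968)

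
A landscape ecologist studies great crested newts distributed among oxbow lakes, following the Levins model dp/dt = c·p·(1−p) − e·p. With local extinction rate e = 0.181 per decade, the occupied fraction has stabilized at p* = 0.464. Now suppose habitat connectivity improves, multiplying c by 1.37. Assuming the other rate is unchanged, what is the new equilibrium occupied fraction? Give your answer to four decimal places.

0.6088

Balance c(1−p*) = e gives c = e/(1 − 0.46400) = 0.181/0.53600 = 0.33769.
New p* = 1 − e/c = 1 − 0.18100/0.46264 = 0.60877.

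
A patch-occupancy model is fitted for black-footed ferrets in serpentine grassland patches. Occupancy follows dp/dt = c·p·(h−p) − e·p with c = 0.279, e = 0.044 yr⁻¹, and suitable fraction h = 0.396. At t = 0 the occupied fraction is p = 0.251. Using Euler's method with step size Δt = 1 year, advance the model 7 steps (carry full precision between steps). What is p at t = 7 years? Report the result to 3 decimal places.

Update rule: p ← p + [c·p·(h−p) − e·p]·Δt with Δt = 1.
p: 0.25100 → 0.25011  (Δp = -0.00089)
p: 0.25011 → 0.24929  (Δp = -0.00082)
p: 0.24929 → 0.24852  (Δp = -0.00076)
p: 0.24852 → 0.24781  (Δp = -0.00071)
p: 0.24781 → 0.24715  (Δp = -0.00066)
p: 0.24715 → 0.24654  (Δp = -0.00061)
p: 0.24654 → 0.24598  (Δp = -0.00057)

0.246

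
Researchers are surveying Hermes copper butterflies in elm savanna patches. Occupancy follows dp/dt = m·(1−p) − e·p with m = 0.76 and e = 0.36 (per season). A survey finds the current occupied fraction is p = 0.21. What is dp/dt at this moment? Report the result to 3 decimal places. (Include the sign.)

0.525

Colonization term: m·(1−p) = 0.76×0.7900 = 0.60040.
Extinction term: e·p = 0.07560.
dp/dt = 0.60040 − 0.07560 = 0.52480.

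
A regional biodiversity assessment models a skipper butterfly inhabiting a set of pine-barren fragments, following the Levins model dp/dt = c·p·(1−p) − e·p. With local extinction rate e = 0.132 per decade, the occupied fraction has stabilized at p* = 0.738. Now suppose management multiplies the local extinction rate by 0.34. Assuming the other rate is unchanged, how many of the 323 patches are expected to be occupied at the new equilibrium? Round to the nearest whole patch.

294

Balance c(1−p*) = e gives c = e/(1 − 0.73800) = 0.132/0.26200 = 0.50382.
New p* = 1 − e/c = 1 − 0.04488/0.50382 = 0.91092.
Expected occupied = 323 × 0.91092 = 294.23 ≈ 294.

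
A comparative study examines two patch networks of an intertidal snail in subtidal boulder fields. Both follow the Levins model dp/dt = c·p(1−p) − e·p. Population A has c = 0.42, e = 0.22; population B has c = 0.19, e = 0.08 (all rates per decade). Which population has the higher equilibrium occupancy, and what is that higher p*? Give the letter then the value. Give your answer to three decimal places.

A: p*_A = 1 − 0.22/0.42 = 0.4762.
B: p*_B = 1 − 0.08/0.19 = 0.5789.
B is higher at 0.5789.

B, 0.579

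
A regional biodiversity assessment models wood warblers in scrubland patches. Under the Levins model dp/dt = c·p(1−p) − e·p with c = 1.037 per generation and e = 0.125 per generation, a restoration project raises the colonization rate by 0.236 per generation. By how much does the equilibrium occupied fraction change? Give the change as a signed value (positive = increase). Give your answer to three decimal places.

0.022

Before: p* = 1 − 0.125/1.037 = 0.8795.
After the change, c = 1.273, e = 0.125, so p* = 1 − 0.125/1.273 = 0.9018.
Δp* = 0.9018 − 0.8795 = +0.0223.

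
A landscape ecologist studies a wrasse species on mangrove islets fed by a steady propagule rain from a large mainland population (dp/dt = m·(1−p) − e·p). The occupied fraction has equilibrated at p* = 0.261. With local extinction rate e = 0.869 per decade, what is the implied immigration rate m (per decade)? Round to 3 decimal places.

At equilibrium m(1−p*) = e·p*, so m = e·p*/(1−p*).
m = 0.869 × 0.261 / 0.7390 = 0.2268/0.7390 = 0.3069.

0.307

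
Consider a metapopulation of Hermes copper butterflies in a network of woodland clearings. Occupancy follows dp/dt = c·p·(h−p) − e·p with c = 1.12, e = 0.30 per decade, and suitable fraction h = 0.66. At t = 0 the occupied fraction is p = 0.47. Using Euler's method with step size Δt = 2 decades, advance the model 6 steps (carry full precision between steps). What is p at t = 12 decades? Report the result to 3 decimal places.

Update rule: p ← p + [c·p·(h−p) − e·p]·Δt with Δt = 2.
p: 0.47000 → 0.38803  (Δp = -0.08197)
p: 0.38803 → 0.39161  (Δp = +0.00357)
p: 0.39161 → 0.39208  (Δp = +0.00047)
p: 0.39208 → 0.39213  (Δp = +0.00006)
p: 0.39213 → 0.39214  (Δp = +0.00001)
p: 0.39214 → 0.39214  (Δp = +0.00000)

0.392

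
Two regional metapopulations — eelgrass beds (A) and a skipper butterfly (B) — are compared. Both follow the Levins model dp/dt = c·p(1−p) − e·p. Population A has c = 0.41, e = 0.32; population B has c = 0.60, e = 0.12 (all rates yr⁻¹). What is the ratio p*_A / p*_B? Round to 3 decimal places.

A: p*_A = 1 − 0.32/0.41 = 0.2195.
B: p*_B = 1 − 0.12/0.60 = 0.8000.
p*_A / p*_B = 0.2195/0.8000 = 0.2744.

0.274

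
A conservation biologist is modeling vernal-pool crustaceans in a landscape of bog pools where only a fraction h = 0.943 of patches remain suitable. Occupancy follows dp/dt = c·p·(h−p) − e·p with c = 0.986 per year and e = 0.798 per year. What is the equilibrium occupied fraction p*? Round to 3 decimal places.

Setting dp/dt = 0 and dividing by p* gives c·(h−p*) = e.
So p* = h − e/c = 0.943 − 0.798/0.986 = 0.943 − 0.8093 = 0.1337.

0.134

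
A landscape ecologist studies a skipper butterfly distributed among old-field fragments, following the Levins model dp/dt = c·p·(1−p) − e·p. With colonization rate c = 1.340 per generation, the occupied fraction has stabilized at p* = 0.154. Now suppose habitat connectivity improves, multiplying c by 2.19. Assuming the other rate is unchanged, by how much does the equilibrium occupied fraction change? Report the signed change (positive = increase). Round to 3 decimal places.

Balance c(1−p*) = e gives e = 1.340×(1 − 0.15400) = 1.13364.
New p* = 1 − e/c = 1 − 1.13364/2.93460 = 0.61370.
Δp* = 0.61370 − 0.15400 = +0.45970.

0.460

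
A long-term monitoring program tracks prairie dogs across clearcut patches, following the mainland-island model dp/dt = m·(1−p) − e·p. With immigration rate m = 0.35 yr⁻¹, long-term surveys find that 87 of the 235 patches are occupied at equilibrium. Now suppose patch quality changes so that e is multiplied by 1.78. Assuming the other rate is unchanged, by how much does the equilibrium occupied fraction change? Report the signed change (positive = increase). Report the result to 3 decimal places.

-0.122

Observed p* = 87/235 = 0.37021.
Balance m(1−p*) = e·p* gives e = m(1−p*)/p* = 0.35×0.62979/0.37021 = 0.59541.
New p* = m/(m+e) = 0.35000/(0.35000+1.05983) = 0.24826.
Δp* = 0.24826 − 0.37021 = -0.12195.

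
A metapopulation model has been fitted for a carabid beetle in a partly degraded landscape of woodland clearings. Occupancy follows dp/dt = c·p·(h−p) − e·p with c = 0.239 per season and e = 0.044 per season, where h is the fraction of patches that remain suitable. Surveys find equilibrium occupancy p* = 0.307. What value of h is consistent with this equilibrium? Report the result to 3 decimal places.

At equilibrium c(h−p*) = e, so h = p* + e/c.
h = 0.307 + 0.044/0.239 = 0.307 + 0.1841 = 0.4911.

0.491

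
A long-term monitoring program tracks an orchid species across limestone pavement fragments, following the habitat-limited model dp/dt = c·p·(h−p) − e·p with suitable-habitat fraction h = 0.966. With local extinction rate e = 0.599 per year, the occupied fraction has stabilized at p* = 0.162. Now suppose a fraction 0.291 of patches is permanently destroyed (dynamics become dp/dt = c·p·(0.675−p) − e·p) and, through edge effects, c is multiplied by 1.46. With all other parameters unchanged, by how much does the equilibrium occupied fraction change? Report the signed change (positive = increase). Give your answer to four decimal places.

-0.0377

Balance c(h−p*) = e gives c = e/(0.966 − 0.16200) = 0.599/0.80400 = 0.74502.
New p* = 0.675 − e/c = 0.675 − 0.59900/1.08773 = 0.12431.
Δp* = 0.12431 − 0.16200 = -0.03769.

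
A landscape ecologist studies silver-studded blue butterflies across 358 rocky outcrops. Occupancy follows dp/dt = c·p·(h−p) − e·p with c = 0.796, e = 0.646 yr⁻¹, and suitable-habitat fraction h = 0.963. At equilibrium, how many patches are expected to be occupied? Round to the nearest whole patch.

54

p* = h − e/c = 0.963 − 0.8116 = 0.1514.
Expected occupied patches = N × p* = 358 × 0.1514 = 54.22 ≈ 54.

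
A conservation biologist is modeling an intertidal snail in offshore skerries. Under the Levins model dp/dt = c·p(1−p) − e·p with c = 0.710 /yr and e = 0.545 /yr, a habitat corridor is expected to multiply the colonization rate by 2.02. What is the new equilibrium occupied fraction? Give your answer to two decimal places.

Before: p* = 1 − 0.545/0.710 = 0.2324.
After the change, c = 1.4342, e = 0.545, so p* = 1 − 0.545/1.4342 = 0.6200.

0.62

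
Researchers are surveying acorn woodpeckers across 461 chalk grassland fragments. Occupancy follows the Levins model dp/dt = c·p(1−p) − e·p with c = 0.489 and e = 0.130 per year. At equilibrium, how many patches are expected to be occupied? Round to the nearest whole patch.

338

p* = 1 − e/c = 1 − 0.130/0.489 = 0.7342.
Expected occupied patches = N × p* = 461 × 0.7342 = 338.44 ≈ 338.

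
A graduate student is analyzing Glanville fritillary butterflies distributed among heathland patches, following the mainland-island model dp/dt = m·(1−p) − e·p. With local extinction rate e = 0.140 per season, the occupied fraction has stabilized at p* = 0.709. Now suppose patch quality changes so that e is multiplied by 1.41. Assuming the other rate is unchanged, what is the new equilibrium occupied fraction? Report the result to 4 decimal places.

0.6334

Balance m(1−p*) = e·p* gives m = e·p*/(1−p*) = 0.140×0.70900/0.29100 = 0.34110.
New p* = m/(m+e) = 0.34110/(0.34110+0.19740) = 0.63343.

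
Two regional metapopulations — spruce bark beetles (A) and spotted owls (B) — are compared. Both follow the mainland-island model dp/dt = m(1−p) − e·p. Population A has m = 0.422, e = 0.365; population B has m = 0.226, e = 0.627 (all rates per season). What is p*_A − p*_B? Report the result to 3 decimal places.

A: p*_A = m/(m+e) = 0.422/0.7870 = 0.5362.
B: p*_B = 0.226/0.8530 = 0.2649.
p*_A − p*_B = 0.5362 − 0.2649 = 0.2713.

0.271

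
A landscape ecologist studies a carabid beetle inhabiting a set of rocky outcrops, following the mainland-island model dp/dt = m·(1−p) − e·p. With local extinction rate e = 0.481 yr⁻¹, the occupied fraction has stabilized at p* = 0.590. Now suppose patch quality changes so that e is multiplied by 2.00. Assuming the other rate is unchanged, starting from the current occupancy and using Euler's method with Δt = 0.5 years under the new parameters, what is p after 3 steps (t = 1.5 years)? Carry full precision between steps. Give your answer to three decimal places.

0.419

Balance m(1−p*) = e·p* gives m = e·p*/(1−p*) = 0.481×0.59000/0.41000 = 0.69217.
Starting from p₀ = 0.59000; update p ← p + (dp/dt)·Δt with the new parameters.
t = 0.5: p = 0.59000 + (-0.14189) = 0.44810
t = 1: p = 0.44810 + (-0.02454) = 0.42357
t = 1.5: p = 0.42357 + (-0.00424) = 0.41933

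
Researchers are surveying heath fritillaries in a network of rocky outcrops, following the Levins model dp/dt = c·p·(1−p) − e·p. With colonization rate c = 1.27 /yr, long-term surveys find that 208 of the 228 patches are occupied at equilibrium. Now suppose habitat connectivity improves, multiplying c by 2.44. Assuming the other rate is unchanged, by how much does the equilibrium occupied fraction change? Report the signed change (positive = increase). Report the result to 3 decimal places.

Observed p* = 208/228 = 0.91228.
Balance c(1−p*) = e gives e = 1.27×(1 − 0.91228) = 0.11140.
New p* = 1 − e/c = 1 − 0.11140/3.09880 = 0.96405.
Δp* = 0.96405 − 0.91228 = +0.05177.

0.052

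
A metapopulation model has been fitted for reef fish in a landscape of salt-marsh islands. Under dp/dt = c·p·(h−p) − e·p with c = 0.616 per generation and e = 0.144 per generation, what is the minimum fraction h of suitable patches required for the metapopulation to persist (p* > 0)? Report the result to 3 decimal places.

0.234

p* = h − e/c is positive only when h > e/c.
h_min = e/c = 0.144/0.616 = 0.2338.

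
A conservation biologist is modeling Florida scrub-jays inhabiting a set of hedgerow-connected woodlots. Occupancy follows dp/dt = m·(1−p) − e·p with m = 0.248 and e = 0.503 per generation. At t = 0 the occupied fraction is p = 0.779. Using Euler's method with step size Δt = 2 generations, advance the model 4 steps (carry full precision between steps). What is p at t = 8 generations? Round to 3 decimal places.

Update rule: p ← p + [m·(1−p) − e·p]·Δt with Δt = 2.
t = 2: p = 0.77900 + (-0.67406) = 0.10494
t = 4: p = 0.10494 + (+0.33838) = 0.44332
t = 6: p = 0.44332 + (-0.16987) = 0.27345
t = 8: p = 0.27345 + (+0.08527) = 0.35873

0.359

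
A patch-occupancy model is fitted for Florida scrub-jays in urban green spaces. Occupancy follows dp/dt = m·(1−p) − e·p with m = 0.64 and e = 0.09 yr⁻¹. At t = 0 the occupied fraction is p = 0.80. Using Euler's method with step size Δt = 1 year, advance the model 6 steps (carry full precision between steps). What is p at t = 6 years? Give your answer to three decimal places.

0.877

Update rule: p ← p + [m·(1−p) − e·p]·Δt with Δt = 1.
t = 1: p = 0.80000 + (+0.05600) = 0.85600
t = 2: p = 0.85600 + (+0.01512) = 0.87112
t = 3: p = 0.87112 + (+0.00408) = 0.87520
t = 4: p = 0.87520 + (+0.00110) = 0.87630
t = 5: p = 0.87630 + (+0.00030) = 0.87660
t = 6: p = 0.87660 + (+0.00008) = 0.87668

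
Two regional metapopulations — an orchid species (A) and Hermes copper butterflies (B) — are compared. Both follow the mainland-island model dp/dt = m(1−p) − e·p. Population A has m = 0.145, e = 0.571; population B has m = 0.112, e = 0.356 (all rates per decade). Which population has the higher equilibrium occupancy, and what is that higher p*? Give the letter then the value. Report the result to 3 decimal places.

A: p*_A = m/(m+e) = 0.145/0.7160 = 0.2025.
B: p*_B = 0.112/0.4680 = 0.2393.
B is higher at 0.2393.

B, 0.239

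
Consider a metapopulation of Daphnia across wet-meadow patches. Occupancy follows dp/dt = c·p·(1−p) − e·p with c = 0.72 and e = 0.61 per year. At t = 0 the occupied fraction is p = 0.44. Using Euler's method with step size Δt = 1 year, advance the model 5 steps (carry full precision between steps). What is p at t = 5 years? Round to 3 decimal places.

0.229

Update rule: p ← p + [c·p·(1−p) − e·p]·Δt with Δt = 1.
t = 1: p = 0.44000 + (-0.09099) = 0.34901
t = 2: p = 0.34901 + (-0.04931) = 0.29970
t = 3: p = 0.29970 + (-0.03170) = 0.26800
t = 4: p = 0.26800 + (-0.02223) = 0.24576
t = 5: p = 0.24576 + (-0.01645) = 0.22931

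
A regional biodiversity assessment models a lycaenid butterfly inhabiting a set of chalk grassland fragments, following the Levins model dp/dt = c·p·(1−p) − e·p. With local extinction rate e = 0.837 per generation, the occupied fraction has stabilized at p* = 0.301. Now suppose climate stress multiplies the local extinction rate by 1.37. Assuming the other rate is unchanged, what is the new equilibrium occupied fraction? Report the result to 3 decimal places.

0.042

Balance c(1−p*) = e gives c = e/(1 − 0.30100) = 0.837/0.69900 = 1.19742.
New p* = 1 − e/c = 1 − 1.14669/1.19742 = 0.04237.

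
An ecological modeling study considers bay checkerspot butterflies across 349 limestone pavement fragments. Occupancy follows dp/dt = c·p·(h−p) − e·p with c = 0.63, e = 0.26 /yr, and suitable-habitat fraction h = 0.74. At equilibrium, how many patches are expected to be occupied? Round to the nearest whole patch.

p* = h − e/c = 0.74 − 0.4127 = 0.3273.
Expected occupied patches = N × p* = 349 × 0.3273 = 114.23 ≈ 114.

114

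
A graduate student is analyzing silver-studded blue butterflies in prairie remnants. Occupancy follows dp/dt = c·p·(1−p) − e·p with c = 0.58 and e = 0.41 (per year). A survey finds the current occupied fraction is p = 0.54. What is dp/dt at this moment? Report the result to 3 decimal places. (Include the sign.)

-0.077

Colonization term: c·p·(1−p) = 0.58×0.54×0.4600 = 0.14407.
Extinction term: e·p = 0.22140.
dp/dt = 0.14407 − 0.22140 = -0.07733.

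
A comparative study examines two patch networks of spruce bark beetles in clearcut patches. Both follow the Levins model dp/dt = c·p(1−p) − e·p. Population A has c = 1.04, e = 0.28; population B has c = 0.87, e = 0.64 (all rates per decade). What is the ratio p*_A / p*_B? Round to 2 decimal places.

2.76

A: p*_A = 1 − 0.28/1.04 = 0.7308.
B: p*_B = 1 − 0.64/0.87 = 0.2644.
p*_A / p*_B = 0.7308/0.2644 = 2.7642.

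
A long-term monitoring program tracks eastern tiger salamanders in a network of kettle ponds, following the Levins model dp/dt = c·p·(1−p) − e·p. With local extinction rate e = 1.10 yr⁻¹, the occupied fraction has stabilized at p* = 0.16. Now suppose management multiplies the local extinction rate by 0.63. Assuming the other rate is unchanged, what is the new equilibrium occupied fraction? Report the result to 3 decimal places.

Balance c(1−p*) = e gives c = e/(1 − 0.16000) = 1.10/0.84000 = 1.30952.
New p* = 1 − e/c = 1 − 0.69300/1.30952 = 0.47080.

0.471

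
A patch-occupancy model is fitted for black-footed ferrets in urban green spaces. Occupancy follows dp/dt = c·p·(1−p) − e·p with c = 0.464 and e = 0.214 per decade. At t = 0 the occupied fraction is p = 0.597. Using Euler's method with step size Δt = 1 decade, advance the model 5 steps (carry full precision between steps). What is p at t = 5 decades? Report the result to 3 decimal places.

0.551

Update rule: p ← p + [c·p·(1−p) − e·p]·Δt with Δt = 1.
p: 0.59700 → 0.58088  (Δp = -0.01612)
p: 0.58088 → 0.56953  (Δp = -0.01134)
p: 0.56953 → 0.56141  (Δp = -0.00812)
p: 0.56141 → 0.55552  (Δp = -0.00589)
p: 0.55552 → 0.55121  (Δp = -0.00431)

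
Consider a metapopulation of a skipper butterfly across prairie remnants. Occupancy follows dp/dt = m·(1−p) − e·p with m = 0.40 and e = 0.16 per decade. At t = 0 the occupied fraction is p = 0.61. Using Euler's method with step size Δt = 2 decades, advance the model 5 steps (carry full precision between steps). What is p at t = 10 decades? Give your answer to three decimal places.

Update rule: p ← p + [m·(1−p) − e·p]·Δt with Δt = 2.
  1  |  dp/dt·Δt = +0.116800  |  p_1 = 0.726800
  2  |  dp/dt·Δt = -0.014016  |  p_2 = 0.712784
  3  |  dp/dt·Δt = +0.001682  |  p_3 = 0.714466
  4  |  dp/dt·Δt = -0.000202  |  p_4 = 0.714264
  5  |  dp/dt·Δt = +0.000024  |  p_5 = 0.714288

0.714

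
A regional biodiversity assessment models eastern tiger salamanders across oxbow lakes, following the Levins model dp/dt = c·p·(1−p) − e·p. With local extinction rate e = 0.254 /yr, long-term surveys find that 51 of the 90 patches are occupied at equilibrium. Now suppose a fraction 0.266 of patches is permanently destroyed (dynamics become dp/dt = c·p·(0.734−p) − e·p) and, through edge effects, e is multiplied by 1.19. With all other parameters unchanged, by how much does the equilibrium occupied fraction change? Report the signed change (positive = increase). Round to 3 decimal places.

Observed p* = 51/90 = 0.56667.
Balance c(1−p*) = e gives c = e/(1 − 0.56667) = 0.254/0.43333 = 0.58616.
New p* = 0.734 − e/c = 0.734 − 0.30226/0.58616 = 0.21834.
Δp* = 0.21834 − 0.56667 = -0.34833.

-0.348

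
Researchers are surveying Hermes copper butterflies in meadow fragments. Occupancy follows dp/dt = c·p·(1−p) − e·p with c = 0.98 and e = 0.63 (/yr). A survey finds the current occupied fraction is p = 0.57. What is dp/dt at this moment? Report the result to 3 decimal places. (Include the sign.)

-0.119

Colonization term: c·p·(1−p) = 0.98×0.57×0.4300 = 0.24020.
Extinction term: e·p = 0.35910.
dp/dt = 0.24020 − 0.35910 = -0.11890.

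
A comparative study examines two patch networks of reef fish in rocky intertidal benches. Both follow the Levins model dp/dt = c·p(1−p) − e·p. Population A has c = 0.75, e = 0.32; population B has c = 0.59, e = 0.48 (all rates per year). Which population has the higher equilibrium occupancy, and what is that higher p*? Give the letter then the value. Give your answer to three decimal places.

A: p*_A = 1 − 0.32/0.75 = 0.5733.
B: p*_B = 1 − 0.48/0.59 = 0.1864.
A is higher at 0.5733.

A, 0.573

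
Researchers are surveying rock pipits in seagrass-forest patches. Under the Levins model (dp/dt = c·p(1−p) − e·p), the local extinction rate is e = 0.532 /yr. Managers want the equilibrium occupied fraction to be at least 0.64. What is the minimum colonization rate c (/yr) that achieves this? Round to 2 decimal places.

1.48

p* = 1 − e/c ≥ 0.64 requires e/c ≤ 0.3600, i.e. c ≥ e/0.3600.
c_min = 0.532/0.3600 = 1.4778.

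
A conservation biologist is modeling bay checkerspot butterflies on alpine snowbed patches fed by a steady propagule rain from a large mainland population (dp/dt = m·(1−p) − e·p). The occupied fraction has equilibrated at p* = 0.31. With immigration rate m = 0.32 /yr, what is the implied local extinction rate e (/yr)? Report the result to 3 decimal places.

0.712

At equilibrium m(1−p*) = e·p*, so e = m(1−p*)/p*.
e = 0.32 × 0.6900 / 0.31 = 0.7123.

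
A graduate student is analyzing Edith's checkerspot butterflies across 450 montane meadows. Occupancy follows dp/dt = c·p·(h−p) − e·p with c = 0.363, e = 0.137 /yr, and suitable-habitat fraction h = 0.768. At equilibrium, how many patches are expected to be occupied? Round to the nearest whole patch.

176

p* = h − e/c = 0.768 − 0.3774 = 0.3906.
Expected occupied patches = N × p* = 450 × 0.3906 = 175.77 ≈ 176.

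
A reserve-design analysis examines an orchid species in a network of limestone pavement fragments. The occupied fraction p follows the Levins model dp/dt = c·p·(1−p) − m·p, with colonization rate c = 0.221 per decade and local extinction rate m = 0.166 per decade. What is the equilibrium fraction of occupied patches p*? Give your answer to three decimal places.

0.249

At equilibrium, colonization balances extinction: c·p*·(1−p*) = m·p*.
So p* = 1 − m/c = 1 − 0.166/0.221 = 1 − 0.7511 = 0.2489.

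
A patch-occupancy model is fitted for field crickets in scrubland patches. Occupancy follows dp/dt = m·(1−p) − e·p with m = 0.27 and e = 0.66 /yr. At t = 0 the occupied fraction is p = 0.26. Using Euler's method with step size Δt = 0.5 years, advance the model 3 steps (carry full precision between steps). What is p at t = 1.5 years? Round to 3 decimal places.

0.286

Update rule: p ← p + [m·(1−p) − e·p]·Δt with Δt = 0.5.
p: 0.26000 → 0.27410  (Δp = +0.01410)
p: 0.27410 → 0.28164  (Δp = +0.00754)
p: 0.28164 → 0.28568  (Δp = +0.00404)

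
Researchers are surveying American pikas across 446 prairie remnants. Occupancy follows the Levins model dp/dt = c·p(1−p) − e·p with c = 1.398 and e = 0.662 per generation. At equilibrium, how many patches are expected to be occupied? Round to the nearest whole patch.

235

p* = 1 − e/c = 1 − 0.662/1.398 = 0.5265.
Expected occupied patches = N × p* = 446 × 0.5265 = 234.80 ≈ 235.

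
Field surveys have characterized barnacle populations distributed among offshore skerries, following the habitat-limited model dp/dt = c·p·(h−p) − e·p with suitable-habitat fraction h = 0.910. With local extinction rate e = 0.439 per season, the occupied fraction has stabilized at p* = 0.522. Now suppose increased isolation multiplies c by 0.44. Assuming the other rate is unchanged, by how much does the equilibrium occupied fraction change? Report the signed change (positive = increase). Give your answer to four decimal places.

Balance c(h−p*) = e gives c = e/(0.91 − 0.52200) = 0.439/0.38800 = 1.13144.
New p* = 0.91 − e/c = 0.91 − 0.43900/0.49783 = 0.02817.
Δp* = 0.02817 − 0.52200 = -0.49383.

-0.4938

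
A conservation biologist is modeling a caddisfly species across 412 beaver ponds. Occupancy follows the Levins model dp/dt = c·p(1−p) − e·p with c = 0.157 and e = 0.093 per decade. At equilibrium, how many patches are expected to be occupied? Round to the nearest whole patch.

168

p* = 1 − e/c = 1 − 0.093/0.157 = 0.4076.
Expected occupied patches = N × p* = 412 × 0.4076 = 167.95 ≈ 168.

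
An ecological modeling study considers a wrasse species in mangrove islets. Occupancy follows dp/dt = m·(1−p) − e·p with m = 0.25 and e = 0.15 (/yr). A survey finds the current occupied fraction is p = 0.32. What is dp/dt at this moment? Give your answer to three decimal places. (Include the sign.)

0.122

Colonization term: m·(1−p) = 0.25×0.6800 = 0.17000.
Extinction term: e·p = 0.04800.
dp/dt = 0.17000 − 0.04800 = 0.12200.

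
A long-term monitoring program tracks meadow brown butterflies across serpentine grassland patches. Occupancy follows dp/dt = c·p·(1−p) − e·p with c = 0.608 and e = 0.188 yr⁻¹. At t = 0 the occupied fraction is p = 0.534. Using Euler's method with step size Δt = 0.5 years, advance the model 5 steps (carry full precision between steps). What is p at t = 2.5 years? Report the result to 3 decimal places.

Update rule: p ← p + [c·p·(1−p) − e·p]·Δt with Δt = 0.5.
  1  |  dp/dt·Δt = +0.025453  |  p_1 = 0.559453
  2  |  dp/dt·Δt = +0.022337  |  p_2 = 0.581790
  3  |  dp/dt·Δt = +0.019278  |  p_3 = 0.601068
  4  |  dp/dt·Δt = +0.016394  |  p_4 = 0.617462
  5  |  dp/dt·Δt = +0.013764  |  p_5 = 0.631226

0.631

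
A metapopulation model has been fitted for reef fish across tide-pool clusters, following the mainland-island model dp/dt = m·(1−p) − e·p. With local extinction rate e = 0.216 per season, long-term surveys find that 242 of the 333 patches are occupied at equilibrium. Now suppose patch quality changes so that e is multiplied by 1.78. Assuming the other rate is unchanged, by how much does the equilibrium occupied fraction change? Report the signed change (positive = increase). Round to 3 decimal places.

-0.128

Observed p* = 242/333 = 0.72673.
Balance m(1−p*) = e·p* gives m = e·p*/(1−p*) = 0.216×0.72673/0.27327 = 0.57443.
New p* = m/(m+e) = 0.57443/(0.57443+0.38448) = 0.59904.
Δp* = 0.59904 − 0.72673 = -0.12769.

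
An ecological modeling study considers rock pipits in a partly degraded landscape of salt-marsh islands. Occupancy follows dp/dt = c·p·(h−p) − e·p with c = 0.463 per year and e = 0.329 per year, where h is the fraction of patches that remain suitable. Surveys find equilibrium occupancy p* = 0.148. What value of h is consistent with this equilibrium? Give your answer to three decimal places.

0.859

At equilibrium c(h−p*) = e, so h = p* + e/c.
h = 0.148 + 0.329/0.463 = 0.148 + 0.7106 = 0.8586.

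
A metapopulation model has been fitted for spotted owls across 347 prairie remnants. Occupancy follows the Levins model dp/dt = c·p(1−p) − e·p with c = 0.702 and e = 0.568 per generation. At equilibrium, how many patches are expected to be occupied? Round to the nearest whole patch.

66

p* = 1 − e/c = 1 − 0.568/0.702 = 0.1909.
Expected occupied patches = N × p* = 347 × 0.1909 = 66.24 ≈ 66.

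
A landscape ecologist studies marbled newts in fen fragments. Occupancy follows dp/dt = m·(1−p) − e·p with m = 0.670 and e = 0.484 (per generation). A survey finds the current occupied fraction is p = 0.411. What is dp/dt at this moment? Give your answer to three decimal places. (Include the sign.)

0.196

Colonization term: m·(1−p) = 0.670×0.5890 = 0.39463.
Extinction term: e·p = 0.19892.
dp/dt = 0.39463 − 0.19892 = 0.19571.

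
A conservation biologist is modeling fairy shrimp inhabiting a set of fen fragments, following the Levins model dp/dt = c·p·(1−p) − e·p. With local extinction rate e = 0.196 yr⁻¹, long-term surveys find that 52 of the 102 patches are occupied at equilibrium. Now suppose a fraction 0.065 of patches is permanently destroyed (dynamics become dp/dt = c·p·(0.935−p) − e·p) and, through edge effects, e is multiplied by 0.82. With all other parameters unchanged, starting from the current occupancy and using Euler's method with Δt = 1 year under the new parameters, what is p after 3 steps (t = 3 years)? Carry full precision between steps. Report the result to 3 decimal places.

Observed p* = 52/102 = 0.50980.
Balance c(1−p*) = e gives c = e/(1 − 0.50980) = 0.196/0.49020 = 0.39984.
Starting from p₀ = 0.50980; update p ← p + (dp/dt)·Δt with the new parameters.
step 1: Δp = +0.00474, p = 0.51454
step 2: Δp = +0.00381, p = 0.51835
step 3: Δp = +0.00305, p = 0.52139

0.521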